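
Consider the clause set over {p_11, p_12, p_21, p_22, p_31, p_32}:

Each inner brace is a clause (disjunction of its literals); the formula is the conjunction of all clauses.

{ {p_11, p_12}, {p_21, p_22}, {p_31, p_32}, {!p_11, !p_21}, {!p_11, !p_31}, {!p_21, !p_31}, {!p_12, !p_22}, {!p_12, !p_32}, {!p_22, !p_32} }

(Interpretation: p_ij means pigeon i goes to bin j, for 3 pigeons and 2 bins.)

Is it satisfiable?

Branch on p_11: set p_11 = true.
Unit clause (!p_21) forces p_21 = false.
Unit clause (p_22) forces p_22 = true.
Unit clause (!p_31) forces p_31 = false.
Unit clause (p_32) forces p_32 = true.
Now (!p_32) is unsatisfied and unit — conflict.
So p_11 must be the other value — set p_11 = false.
Unit clause (p_12) forces p_12 = true.
Unit clause (!p_22) forces p_22 = false.
Unit clause (p_21) forces p_21 = true.
Unit clause (!p_31) forces p_31 = false.
Unit clause (p_32) forces p_32 = true.
Now (!p_32) is unsatisfied and unit — conflict.
Neither p_11 = true nor p_11 = false works.
No assignment satisfies every clause.

Unsatisfiable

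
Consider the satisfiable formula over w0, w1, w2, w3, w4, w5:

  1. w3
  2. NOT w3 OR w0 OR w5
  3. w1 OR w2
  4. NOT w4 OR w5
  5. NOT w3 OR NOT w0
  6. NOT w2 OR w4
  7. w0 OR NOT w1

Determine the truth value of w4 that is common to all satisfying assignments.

True

Suppose w4 = false.
The clause (w3) is unit, so w3 = true.
The clause (NOT w0) is unit, so w0 = false.
The clause (w5) is unit, so w5 = true.
The clause (NOT w2) is unit, so w2 = false.
The clause (w1) is unit, so w1 = true.
Now (NOT w1) is unsatisfied and unit — conflict.
So every satisfying assignment has w4 = True.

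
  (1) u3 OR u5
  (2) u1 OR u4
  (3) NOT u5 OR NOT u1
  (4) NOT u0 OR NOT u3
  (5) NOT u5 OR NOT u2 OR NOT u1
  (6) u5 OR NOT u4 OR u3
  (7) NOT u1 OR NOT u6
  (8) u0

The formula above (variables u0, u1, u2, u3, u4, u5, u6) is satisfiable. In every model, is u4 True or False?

Suppose u4 = false.
(u1) alone gives u1 = true.
(NOT u5) alone gives u5 = false.
(u3) alone gives u3 = true.
(NOT u0) alone gives u0 = false.
But (u0) is also a unit clause — contradiction.
So every satisfying assignment has u4 = True.

True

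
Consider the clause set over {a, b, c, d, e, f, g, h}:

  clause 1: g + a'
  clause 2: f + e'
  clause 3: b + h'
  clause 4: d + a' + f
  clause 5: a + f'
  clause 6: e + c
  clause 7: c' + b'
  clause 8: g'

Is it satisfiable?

(g') alone gives g = 0.
(a') alone gives a = 0.
(f') alone gives f = 0.
(e') alone gives e = 0.
(c) alone gives c = 1.
(b') alone gives b = 0.
(h') alone gives h = 0.
Every clause is now satisfied; d is unconstrained.
A satisfying assignment: a: 0, b: 0, c: 1, d: 0, e: 0, f: 0, g: 0, h: 0.

Satisfiable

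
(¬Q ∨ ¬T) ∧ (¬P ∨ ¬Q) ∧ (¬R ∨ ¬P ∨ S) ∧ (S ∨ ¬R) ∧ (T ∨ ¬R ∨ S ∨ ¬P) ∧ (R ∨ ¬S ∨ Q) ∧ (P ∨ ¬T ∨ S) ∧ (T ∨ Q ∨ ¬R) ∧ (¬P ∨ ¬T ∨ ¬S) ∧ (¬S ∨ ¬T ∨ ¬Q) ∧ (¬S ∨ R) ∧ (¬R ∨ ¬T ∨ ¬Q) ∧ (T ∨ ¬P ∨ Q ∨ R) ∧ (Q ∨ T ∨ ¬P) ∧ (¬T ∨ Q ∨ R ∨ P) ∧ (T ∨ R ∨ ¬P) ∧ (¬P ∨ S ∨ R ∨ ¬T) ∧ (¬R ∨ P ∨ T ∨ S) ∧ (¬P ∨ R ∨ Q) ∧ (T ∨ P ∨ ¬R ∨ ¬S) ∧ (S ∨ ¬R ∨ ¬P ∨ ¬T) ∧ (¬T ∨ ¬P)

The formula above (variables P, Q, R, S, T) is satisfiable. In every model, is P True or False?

Suppose P = True.
From the singleton clause (¬Q), Q = False.
From the singleton clause (T), T = True.
But (¬T) is also a unit clause — contradiction.
So every satisfying assignment has P = False.

False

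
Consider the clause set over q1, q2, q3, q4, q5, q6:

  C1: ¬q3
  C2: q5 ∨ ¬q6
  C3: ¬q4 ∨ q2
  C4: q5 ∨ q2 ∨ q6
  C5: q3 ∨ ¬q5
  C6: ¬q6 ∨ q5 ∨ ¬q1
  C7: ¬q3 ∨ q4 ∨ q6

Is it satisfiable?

Unit clause (¬q3) forces q3 = False.
Unit clause (¬q5) forces q5 = False.
Unit clause (¬q6) forces q6 = False.
Unit clause (q2) forces q2 = True.
Every clause is now satisfied; q1, q4 are unconstrained.
A satisfying assignment: q1 ↦ True; q2 ↦ True; q3 ↦ False; q4 ↦ False; q5 ↦ False; q6 ↦ False.

Yes, satisfiable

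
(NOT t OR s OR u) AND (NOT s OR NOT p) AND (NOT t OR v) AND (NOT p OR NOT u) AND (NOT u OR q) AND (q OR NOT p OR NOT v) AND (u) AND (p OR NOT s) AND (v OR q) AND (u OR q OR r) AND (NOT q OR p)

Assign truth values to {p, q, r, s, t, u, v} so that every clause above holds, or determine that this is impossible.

From the singleton clause (u), u = true.
From the singleton clause (NOT p), p = false.
From the singleton clause (q), q = true.
Now (NOT q) is unsatisfied and unit — conflict.

UNSATISFIABLE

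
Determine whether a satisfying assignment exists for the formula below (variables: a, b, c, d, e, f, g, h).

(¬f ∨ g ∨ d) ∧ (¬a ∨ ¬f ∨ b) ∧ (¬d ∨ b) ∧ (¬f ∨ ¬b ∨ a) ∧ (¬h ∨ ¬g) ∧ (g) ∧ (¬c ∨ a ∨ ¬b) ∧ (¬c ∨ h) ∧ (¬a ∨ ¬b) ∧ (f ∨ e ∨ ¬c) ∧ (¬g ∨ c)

The clause (g) is unit, so g = True.
The clause (¬h) is unit, so h = False.
The clause (¬c) is unit, so c = False.
But (c) is also a unit clause — contradiction.
No assignment satisfies every clause.

No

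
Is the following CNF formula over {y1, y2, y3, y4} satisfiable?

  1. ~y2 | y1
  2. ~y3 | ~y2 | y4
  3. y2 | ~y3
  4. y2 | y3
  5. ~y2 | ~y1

Case y2 = 0:
The clause (~y3) is unit, so y3 = 0.
That conflicts with the unit clause (y3).
Backtrack on y2: now try y2 = 1.
The clause (y1) is unit, so y1 = 1.
That conflicts with the unit clause (~y1).
Either choice for y2 ends in contradiction.
No assignment satisfies every clause.

No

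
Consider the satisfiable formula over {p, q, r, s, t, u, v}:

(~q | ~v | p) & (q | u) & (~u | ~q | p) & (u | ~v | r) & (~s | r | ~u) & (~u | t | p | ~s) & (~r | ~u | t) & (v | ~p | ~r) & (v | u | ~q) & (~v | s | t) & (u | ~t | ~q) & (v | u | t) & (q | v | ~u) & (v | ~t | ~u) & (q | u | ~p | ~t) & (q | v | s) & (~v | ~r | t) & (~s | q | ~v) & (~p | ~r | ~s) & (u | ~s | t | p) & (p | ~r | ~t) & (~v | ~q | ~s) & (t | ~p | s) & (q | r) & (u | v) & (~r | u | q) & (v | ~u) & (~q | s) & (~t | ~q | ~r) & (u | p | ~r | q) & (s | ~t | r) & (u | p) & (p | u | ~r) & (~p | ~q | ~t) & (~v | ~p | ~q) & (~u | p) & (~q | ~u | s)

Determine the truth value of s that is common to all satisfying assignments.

Suppose s = 1.
Try q = 1.
(~v) alone gives v = 0.
(u) alone gives u = 1.
That conflicts with the unit clause (~u).
That branch fails; take q = 0 instead.
(u) alone gives u = 1.
(r) alone gives r = 1.
(t) alone gives t = 1.
(v) alone gives v = 1.
That conflicts with the unit clause (~v).
Neither q = 1 nor q = 0 works.
So every satisfying assignment has s = False.

False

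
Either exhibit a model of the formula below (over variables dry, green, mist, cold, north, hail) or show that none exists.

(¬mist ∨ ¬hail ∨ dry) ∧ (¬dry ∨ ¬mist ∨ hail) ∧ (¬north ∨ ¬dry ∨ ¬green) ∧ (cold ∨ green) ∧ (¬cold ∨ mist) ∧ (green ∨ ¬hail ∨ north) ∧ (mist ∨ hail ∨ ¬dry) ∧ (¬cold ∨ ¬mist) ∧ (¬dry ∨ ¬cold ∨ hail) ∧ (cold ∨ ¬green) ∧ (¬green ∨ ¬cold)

Try cold = True.
Unit clause (mist) forces mist = True.
Now (¬mist) is unsatisfied and unit — conflict.
Backtrack on cold: now try cold = False.
Unit clause (green) forces green = True.
Now (¬green) is unsatisfied and unit — conflict.
Both values of cold lead to a conflict.

UNSATISFIABLE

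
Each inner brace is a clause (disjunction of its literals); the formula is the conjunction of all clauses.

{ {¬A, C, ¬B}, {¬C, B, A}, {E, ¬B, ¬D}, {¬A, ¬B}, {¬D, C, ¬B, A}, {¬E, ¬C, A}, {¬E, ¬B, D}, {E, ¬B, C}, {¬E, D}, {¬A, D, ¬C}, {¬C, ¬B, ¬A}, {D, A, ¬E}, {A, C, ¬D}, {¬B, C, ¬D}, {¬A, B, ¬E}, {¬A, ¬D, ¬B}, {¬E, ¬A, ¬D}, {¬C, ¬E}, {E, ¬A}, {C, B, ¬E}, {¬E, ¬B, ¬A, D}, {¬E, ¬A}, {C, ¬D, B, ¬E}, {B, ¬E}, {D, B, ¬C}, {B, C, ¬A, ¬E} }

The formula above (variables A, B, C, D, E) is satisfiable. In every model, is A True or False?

False

Suppose A = True.
From the singleton clause (¬B), B = False.
From the singleton clause (¬E), E = False.
That conflicts with the unit clause (E).
So every satisfying assignment has A = False.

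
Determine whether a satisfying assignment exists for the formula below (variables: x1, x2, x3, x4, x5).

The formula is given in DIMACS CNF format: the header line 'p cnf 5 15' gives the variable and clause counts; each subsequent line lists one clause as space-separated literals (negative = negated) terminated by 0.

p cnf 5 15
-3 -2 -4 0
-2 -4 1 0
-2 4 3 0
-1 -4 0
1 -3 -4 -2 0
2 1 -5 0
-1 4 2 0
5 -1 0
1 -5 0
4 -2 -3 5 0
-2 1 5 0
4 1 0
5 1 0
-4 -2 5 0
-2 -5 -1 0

Unsatisfiable

Branch on x1: set x1 = False.
The clause (¬x5) is unit, so x5 = False.
That conflicts with the unit clause (x5).
Backtrack on x1: now try x1 = True.
The clause (¬x4) is unit, so x4 = False.
The clause (x2) is unit, so x2 = True.
The clause (x3) is unit, so x3 = True.
The clause (x5) is unit, so x5 = True.
That conflicts with the unit clause (¬x5).
Neither x1 = True nor x1 = False works.
No assignment satisfies every clause.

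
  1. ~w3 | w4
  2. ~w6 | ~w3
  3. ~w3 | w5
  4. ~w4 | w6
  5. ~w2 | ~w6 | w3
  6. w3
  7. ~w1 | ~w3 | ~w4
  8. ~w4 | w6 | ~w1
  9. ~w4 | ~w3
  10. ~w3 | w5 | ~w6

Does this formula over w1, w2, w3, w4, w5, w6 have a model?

The clause (w3) is unit, so w3 = 1.
The clause (w4) is unit, so w4 = 1.
That conflicts with the unit clause (~w4).
No assignment satisfies every clause.

Unsatisfiable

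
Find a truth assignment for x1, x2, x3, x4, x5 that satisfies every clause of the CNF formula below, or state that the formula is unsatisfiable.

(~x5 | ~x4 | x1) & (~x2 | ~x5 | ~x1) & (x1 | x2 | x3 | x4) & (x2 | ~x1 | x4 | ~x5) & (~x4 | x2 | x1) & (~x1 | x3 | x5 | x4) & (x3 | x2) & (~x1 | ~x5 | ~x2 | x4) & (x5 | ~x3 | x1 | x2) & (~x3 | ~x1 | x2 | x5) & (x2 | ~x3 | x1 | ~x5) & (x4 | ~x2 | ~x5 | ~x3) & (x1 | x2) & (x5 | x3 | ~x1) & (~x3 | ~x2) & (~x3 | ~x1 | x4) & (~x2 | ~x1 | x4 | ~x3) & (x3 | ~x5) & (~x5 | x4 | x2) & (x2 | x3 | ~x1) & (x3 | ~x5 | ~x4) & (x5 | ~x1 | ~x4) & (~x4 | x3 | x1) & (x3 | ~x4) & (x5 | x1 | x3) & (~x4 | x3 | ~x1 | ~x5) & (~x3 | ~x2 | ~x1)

Try x3 = 1.
The clause (~x2) is unit, so x2 = 0.
The clause (x1) is unit, so x1 = 1.
The clause (x5) is unit, so x5 = 1.
The clause (x4) is unit, so x4 = 1.
All clauses are satisfied.

x1: 1; x2: 0; x3: 1; x4: 1; x5: 1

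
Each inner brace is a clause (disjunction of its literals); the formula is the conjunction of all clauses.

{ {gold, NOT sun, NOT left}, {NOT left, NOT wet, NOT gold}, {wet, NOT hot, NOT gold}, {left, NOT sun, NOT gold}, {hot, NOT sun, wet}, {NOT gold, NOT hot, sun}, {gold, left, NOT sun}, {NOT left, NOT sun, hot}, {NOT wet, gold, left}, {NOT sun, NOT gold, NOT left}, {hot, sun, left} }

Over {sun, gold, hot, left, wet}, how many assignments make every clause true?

There are 2^5 = 32 truth assignments over (sun, gold, hot, left, wet).
Split on sun. With sun = true, the clauses containing sun are satisfied and NOT sun drops from the rest; 0 of the 2^4 = 16 assignments to the other variables satisfy what remains.
With sun = false, by the same count on the reduced clause set, 6 assignments work.
(One model: sun=F, gold=F, hot=F, left=T, wet=F.)
Total: 0 + 6 = 6.

6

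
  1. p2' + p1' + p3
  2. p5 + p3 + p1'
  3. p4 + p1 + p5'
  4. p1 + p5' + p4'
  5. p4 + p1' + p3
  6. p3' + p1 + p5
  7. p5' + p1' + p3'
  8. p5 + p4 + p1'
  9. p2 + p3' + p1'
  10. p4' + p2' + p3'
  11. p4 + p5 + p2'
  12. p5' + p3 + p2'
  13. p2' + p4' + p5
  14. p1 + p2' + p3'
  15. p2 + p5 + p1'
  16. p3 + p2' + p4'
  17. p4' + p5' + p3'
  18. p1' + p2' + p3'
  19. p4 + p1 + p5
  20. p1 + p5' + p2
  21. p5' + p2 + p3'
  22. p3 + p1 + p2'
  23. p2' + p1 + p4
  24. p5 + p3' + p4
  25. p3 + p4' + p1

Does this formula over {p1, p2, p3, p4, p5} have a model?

Yes

Try p2 = 0.
Try p3 = 0.
Try p5 = 1.
From the singleton clause (p1), p1 = 1.
From the singleton clause (p4), p4 = 1.
Every clause now holds.
A satisfying assignment: p1=1,  p2=0,  p3=0,  p4=1,  p5=1.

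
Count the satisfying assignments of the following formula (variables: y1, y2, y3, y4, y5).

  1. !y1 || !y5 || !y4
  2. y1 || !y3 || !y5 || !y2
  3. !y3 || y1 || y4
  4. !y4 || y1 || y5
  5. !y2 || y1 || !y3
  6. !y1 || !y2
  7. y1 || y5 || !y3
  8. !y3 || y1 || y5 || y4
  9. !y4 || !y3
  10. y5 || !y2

There are 2^5 = 32 truth assignments over (y1, y2, y3, y4, y5).
Split on y1. With y1 = true, the clauses containing y1 are satisfied and !y1 drops from the rest; 5 of the 2^4 = 16 assignments to the other variables satisfy what remains.
With y1 = false, by the same count on the reduced clause set, 5 assignments work.
(One model: y1=F, y2=F, y3=F, y4=F, y5=F.)
Total: 5 + 5 = 10.

10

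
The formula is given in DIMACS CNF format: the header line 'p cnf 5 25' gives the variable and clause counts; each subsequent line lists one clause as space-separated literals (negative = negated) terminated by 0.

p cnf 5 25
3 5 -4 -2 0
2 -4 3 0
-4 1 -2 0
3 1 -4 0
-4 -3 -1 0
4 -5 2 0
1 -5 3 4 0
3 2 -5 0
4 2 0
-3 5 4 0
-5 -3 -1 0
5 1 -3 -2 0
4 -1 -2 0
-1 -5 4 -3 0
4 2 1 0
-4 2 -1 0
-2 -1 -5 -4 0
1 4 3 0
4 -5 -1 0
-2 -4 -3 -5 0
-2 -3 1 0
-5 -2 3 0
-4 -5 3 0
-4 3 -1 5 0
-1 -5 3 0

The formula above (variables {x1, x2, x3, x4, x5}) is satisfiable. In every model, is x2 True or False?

Suppose x2 = True.
Suppose x4 = False.
From the singleton clause (¬x1), x1 = False.
From the singleton clause (x3), x3 = True.
Now (¬x3) is unsatisfied and unit — conflict.
Backtrack on x4: now try x4 = True.
From the singleton clause (x1), x1 = True.
From the singleton clause (¬x3), x3 = False.
From the singleton clause (x5), x5 = True.
Now (¬x5) is unsatisfied and unit — conflict.
Both values of x4 lead to a conflict.
So every satisfying assignment has x2 = False.

False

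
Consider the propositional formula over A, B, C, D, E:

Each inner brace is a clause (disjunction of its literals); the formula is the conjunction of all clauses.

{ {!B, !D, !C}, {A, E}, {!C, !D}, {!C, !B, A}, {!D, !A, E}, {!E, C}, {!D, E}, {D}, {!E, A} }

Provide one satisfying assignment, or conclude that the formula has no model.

UNSATISFIABLE

(D) alone gives D = true.
(!C) alone gives C = false.
(!E) alone gives E = false.
That conflicts with the unit clause (E).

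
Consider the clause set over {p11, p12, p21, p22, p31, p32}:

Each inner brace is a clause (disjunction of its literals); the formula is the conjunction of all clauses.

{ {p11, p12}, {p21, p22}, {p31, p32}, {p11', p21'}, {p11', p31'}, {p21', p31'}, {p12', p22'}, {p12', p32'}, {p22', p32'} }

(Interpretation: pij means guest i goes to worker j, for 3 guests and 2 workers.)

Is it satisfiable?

Try p11 = 1.
The clause (p21') is unit, so p21 = 0.
The clause (p22) is unit, so p22 = 1.
The clause (p31') is unit, so p31 = 0.
The clause (p32) is unit, so p32 = 1.
But (p32') is also a unit clause — contradiction.
Undo p11 and try p11 = 0.
The clause (p12) is unit, so p12 = 1.
The clause (p22') is unit, so p22 = 0.
The clause (p21) is unit, so p21 = 1.
The clause (p31') is unit, so p31 = 0.
The clause (p32) is unit, so p32 = 1.
But (p32') is also a unit clause — contradiction.
Either choice for p11 ends in contradiction.
No assignment satisfies every clause.

No, unsatisfiable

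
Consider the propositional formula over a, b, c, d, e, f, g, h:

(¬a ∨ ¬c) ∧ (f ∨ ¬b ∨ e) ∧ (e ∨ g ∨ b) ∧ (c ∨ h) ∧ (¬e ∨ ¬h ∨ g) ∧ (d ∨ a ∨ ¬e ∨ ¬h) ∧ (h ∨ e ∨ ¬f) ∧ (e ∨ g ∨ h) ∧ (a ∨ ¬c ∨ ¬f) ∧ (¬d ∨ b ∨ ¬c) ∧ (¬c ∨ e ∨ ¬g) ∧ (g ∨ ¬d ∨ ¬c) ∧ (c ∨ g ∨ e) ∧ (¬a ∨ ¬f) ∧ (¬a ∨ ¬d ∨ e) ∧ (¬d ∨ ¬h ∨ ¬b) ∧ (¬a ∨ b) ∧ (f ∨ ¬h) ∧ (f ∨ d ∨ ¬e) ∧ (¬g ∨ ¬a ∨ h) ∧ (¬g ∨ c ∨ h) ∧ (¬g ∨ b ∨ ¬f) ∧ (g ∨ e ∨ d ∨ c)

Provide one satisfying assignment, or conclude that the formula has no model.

a ↦ False; b ↦ True; c ↦ True; d ↦ True; e ↦ True; f ↦ False; g ↦ True; h ↦ False

Suppose a = False.
Suppose c = True.
Unit clause (¬f) forces f = False.
Unit clause (¬h) forces h = False.
Suppose b = True.
Unit clause (e) forces e = True.
Unit clause (d) forces d = True.
Unit clause (g) forces g = True.
All clauses are satisfied.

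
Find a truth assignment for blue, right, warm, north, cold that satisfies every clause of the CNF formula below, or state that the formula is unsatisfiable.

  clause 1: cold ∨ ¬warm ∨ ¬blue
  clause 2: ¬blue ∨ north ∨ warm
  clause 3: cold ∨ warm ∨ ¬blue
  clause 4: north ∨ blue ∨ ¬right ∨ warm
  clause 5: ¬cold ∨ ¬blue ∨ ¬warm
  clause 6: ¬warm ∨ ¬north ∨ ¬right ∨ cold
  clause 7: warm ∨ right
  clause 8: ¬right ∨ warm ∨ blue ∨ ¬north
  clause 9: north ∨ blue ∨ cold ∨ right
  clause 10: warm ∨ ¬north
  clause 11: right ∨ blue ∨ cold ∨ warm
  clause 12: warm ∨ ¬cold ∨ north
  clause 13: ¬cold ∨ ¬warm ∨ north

Suppose warm = True.
Suppose cold = True.
From the singleton clause (¬blue), blue = False.
From the singleton clause (north), north = True.
No clause remains; right is free.

blue: False,  right: True,  warm: True,  north: True,  cold: True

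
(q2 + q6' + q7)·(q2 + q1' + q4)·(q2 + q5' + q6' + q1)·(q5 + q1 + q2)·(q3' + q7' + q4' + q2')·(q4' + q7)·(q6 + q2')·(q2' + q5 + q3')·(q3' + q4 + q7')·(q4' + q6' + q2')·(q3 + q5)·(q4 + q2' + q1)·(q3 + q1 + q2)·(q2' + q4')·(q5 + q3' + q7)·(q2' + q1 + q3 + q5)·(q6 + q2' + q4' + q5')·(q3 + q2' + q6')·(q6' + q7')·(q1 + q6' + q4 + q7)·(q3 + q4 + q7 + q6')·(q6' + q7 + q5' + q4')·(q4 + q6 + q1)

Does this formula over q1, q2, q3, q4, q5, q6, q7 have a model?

Branch on q4: set q4 = 1.
From the singleton clause (q7), q7 = 1.
From the singleton clause (q2'), q2 = 0.
From the singleton clause (q6'), q6 = 0.
Branch on q5: set q5 = 0.
From the singleton clause (q1), q1 = 1.
From the singleton clause (q3), q3 = 1.
All clauses are satisfied.
A satisfying assignment: q1: 1; q2: 0; q3: 1; q4: 1; q5: 0; q6: 0; q7: 1.

Yes, satisfiable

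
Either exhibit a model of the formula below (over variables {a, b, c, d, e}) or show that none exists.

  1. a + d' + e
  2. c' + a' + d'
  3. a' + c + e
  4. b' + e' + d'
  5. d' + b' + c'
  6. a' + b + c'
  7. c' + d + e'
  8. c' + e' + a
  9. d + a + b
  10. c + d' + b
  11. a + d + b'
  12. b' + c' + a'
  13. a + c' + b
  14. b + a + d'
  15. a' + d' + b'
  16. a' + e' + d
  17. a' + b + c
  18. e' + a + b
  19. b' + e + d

Case a = 1:
Case c = 0:
Unit clause (e) forces e = 1.
Unit clause (d) forces d = 1.
Unit clause (b') forces b = 0.
That conflicts with the unit clause (b).
So c must be the other value — set c = 1.
Unit clause (d') forces d = 0.
Unit clause (b) forces b = 1.
That conflicts with the unit clause (b').
Either choice for c ends in contradiction.
So a must be the other value — set a = 0.
Case d = 0:
Unit clause (b) forces b = 1.
That conflicts with the unit clause (b').
So d must be the other value — set d = 1.
Unit clause (e) forces e = 1.
Unit clause (b') forces b = 0.
That conflicts with the unit clause (b).
Either choice for d ends in contradiction.
Either choice for a ends in contradiction.

UNSATISFIABLE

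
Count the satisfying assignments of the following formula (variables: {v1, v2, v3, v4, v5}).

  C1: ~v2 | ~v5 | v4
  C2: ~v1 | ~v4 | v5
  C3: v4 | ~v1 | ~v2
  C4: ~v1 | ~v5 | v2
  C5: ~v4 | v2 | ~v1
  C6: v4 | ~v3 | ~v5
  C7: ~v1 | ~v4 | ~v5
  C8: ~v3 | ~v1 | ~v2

There are 2^5 = 32 truth assignments over (v1, v2, v3, v4, v5).
Split on v4. With v4 = 1, the clauses containing v4 are satisfied and ~v4 drops from the rest; 8 of the 2^4 = 16 assignments to the other variables satisfy what remains.
With v4 = 0, by the same count on the reduced clause set, 7 assignments work.
(One model: v1=F, v2=F, v3=F, v4=F, v5=F.)
Total: 8 + 7 = 15.

15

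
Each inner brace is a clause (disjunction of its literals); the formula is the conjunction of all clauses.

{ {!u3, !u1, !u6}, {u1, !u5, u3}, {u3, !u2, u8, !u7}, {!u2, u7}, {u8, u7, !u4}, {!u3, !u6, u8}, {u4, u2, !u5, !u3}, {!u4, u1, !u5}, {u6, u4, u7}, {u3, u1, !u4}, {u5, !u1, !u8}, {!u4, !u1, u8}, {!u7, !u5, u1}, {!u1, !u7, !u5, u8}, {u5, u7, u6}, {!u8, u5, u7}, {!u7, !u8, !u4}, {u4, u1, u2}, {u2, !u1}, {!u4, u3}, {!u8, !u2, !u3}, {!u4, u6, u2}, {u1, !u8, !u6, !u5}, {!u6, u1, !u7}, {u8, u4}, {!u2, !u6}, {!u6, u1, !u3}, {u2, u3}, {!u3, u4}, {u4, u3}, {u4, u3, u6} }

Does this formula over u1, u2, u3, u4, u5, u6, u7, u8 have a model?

Branch on u2: set u2 = true.
From the singleton clause (u7), u7 = true.
From the singleton clause (!u6), u6 = false.
Branch on u3: set u3 = true.
From the singleton clause (!u8), u8 = false.
From the singleton clause (u4), u4 = true.
From the singleton clause (!u1), u1 = false.
From the singleton clause (!u5), u5 = false.
Every clause now holds.
A satisfying assignment: u1 ↦ false,  u2 ↦ true,  u3 ↦ true,  u4 ↦ true,  u5 ↦ false,  u6 ↦ false,  u7 ↦ true,  u8 ↦ false.

Yes, satisfiable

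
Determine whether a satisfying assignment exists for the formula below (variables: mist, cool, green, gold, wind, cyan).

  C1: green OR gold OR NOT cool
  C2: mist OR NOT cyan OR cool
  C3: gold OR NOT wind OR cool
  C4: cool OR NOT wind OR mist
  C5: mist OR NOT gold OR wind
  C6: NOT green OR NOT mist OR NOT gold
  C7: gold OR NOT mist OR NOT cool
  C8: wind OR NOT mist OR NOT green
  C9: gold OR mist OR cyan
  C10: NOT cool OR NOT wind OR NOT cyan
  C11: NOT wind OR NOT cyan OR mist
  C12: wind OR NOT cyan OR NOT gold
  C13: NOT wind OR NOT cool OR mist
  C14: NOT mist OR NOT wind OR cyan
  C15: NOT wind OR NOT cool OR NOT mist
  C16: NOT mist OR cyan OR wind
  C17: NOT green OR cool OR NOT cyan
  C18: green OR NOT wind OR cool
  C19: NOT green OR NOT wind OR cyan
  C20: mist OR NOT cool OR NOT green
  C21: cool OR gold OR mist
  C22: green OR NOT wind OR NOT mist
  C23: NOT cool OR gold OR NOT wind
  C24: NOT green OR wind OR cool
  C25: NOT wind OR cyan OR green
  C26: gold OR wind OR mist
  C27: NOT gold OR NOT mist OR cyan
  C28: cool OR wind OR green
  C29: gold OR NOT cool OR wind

No, unsatisfiable

Try green = true.
Try mist = false.
Unit clause (NOT cool) forces cool = false.
Unit clause (NOT cyan) forces cyan = false.
Unit clause (NOT wind) forces wind = false.
But (wind) is also a unit clause — contradiction.
So mist must be the other value — set mist = true.
Unit clause (NOT gold) forces gold = false.
Unit clause (NOT cool) forces cool = false.
Unit clause (NOT wind) forces wind = false.
But (wind) is also a unit clause — contradiction.
Neither mist = true nor mist = false works.
So green must be the other value — set green = false.
Try gold = true.
Try mist = true.
Unit clause (NOT wind) forces wind = false.
Unit clause (NOT cyan) forces cyan = false.
But (cyan) is also a unit clause — contradiction.
So mist must be the other value — set mist = false.
Unit clause (wind) forces wind = true.
Unit clause (cool) forces cool = true.
But (NOT cool) is also a unit clause — contradiction.
Neither mist = true nor mist = false works.
So gold must be the other value — set gold = false.
Unit clause (NOT cool) forces cool = false.
Unit clause (NOT wind) forces wind = false.
But (wind) is also a unit clause — contradiction.
Neither gold = true nor gold = false works.
Neither green = true nor green = false works.
No assignment satisfies every clause.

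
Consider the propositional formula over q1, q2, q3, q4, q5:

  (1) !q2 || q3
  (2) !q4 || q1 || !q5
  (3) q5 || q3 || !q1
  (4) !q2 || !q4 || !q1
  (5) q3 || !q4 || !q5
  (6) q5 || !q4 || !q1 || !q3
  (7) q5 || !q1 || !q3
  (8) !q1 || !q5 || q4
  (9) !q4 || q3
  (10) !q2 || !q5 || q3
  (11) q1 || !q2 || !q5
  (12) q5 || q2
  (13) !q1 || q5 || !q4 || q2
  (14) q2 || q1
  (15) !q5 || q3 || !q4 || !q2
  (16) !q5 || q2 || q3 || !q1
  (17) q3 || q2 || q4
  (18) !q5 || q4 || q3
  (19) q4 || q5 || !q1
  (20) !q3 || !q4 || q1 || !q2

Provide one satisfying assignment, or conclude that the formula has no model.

q1: false; q2: true; q3: true; q4: false; q5: false

Try q2 = true.
The clause (q3) is unit, so q3 = true.
Try q4 = false.
Try q5 = false.
The clause (!q1) is unit, so q1 = false.
All clauses are satisfied.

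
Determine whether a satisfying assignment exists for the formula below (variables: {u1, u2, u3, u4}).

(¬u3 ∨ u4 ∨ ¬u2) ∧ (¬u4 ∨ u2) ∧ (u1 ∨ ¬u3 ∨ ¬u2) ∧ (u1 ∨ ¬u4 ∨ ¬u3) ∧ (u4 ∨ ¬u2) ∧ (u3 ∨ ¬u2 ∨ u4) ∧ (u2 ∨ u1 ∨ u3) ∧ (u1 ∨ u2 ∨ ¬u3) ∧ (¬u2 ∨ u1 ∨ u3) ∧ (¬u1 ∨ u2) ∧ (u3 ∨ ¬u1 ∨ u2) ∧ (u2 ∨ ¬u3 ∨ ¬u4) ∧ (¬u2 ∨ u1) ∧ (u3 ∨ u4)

Suppose u4 = True.
The clause (u2) is unit, so u2 = True.
The clause (u1) is unit, so u1 = True.
All clauses hold; u3 can take either value.
A satisfying assignment: u1: True; u2: True; u3: True; u4: True.

Yes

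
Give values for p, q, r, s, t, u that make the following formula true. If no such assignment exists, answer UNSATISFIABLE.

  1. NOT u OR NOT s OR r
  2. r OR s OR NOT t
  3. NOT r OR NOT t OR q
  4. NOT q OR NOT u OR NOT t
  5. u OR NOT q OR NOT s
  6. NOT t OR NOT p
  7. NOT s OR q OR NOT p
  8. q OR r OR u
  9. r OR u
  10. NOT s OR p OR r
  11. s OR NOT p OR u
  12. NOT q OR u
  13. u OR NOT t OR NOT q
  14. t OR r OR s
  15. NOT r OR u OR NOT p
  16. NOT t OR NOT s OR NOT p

p ↦ false,  q ↦ false,  r ↦ true,  s ↦ false,  t ↦ false,  u ↦ false

Suppose t = false.
Suppose r = true.
Suppose q = false.
Suppose s = false.
Suppose p = false.
Every clause is now satisfied; u is unconstrained.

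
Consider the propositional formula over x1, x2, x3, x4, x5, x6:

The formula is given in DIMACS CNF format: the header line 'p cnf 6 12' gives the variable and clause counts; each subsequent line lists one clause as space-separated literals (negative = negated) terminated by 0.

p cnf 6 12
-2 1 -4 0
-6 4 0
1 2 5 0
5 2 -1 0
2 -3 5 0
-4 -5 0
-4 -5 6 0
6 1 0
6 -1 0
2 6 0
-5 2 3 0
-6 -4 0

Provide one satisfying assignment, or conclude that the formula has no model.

Suppose x6 = False.
The clause (x1) is unit, so x1 = True.
That conflicts with the unit clause (¬x1).
So x6 must be the other value — set x6 = True.
The clause (x4) is unit, so x4 = True.
That conflicts with the unit clause (¬x4).
Neither x6 = True nor x6 = False works.

UNSATISFIABLE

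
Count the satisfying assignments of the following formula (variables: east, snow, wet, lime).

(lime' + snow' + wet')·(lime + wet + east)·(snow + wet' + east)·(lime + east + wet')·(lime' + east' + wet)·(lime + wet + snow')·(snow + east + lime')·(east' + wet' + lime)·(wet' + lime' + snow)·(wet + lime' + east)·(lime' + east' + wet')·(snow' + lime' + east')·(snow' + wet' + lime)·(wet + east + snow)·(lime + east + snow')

There are 2^4 = 16 truth assignments over (east, snow, wet, lime).
Check each against the 15 clauses (columns in the order east, snow, wet, lime):
  F F F F  ✗ fails (lime + wet + east)
  F F F T  ✗ fails (snow + east + lime')
  F F T F  ✗ fails (snow + wet' + east)
  F F T T  ✗ fails (snow + wet' + east)
  F T F F  ✗ fails (lime + wet + east)
  F T F T  ✗ fails (wet + lime' + east)
  F T T F  ✗ fails (lime + east + wet')
  F T T T  ✗ fails (lime' + snow' + wet')
  T F F F  ✓ satisfies all
  T F F T  ✗ fails (lime' + east' + wet)
  T F T F  ✗ fails (east' + wet' + lime)
  T F T T  ✗ fails (wet' + lime' + snow)
  T T F F  ✗ fails (lime + wet + snow')
  T T F T  ✗ fails (lime' + east' + wet)
  T T T F  ✗ fails (east' + wet' + lime)
  T T T T  ✗ fails (lime' + snow' + wet')
1 of the 16 rows is a model.

1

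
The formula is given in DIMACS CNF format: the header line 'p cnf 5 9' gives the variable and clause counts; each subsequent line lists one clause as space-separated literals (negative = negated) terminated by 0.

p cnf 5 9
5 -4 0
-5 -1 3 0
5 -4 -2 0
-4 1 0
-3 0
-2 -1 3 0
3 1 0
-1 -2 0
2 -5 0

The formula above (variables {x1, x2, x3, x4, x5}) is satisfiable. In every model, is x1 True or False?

Suppose x1 = False.
Unit clause (¬x4) forces x4 = False.
Unit clause (¬x3) forces x3 = False.
But (x3) is also a unit clause — contradiction.
So every satisfying assignment has x1 = True.

True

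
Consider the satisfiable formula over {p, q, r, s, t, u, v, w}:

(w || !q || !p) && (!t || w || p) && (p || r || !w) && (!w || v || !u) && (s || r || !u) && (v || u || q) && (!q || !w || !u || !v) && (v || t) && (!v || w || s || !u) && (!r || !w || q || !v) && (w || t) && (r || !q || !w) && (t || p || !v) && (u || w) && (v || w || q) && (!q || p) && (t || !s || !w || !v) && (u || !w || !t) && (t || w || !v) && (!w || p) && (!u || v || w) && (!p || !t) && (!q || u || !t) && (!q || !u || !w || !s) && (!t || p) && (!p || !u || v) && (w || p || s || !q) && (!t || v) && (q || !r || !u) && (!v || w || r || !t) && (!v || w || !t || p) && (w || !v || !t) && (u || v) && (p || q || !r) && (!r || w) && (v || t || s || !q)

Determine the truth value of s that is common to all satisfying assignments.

Suppose s = true.
Branch on v: set v = true.
Branch on w: set w = true.
The clause (t) is unit, so t = true.
The clause (u) is unit, so u = true.
The clause (!q) is unit, so q = false.
The clause (!r) is unit, so r = false.
The clause (p) is unit, so p = true.
But (!p) is also a unit clause — contradiction.
Undo w and try w = false.
The clause (t) is unit, so t = true.
But (!t) is also a unit clause — contradiction.
Both values of w lead to a conflict.
Undo v and try v = false.
The clause (t) is unit, so t = true.
But (!t) is also a unit clause — contradiction.
Both values of v lead to a conflict.
So every satisfying assignment has s = False.

False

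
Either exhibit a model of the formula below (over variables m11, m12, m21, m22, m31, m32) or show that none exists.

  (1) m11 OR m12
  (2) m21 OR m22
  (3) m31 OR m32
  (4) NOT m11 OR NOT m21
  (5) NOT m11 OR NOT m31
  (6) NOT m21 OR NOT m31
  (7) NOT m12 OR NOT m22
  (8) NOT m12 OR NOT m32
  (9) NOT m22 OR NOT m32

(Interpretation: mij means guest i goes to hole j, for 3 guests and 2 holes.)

Case m11 = true:
The clause (NOT m21) is unit, so m21 = false.
The clause (m22) is unit, so m22 = true.
The clause (NOT m31) is unit, so m31 = false.
The clause (m32) is unit, so m32 = true.
Now (NOT m32) is unsatisfied and unit — conflict.
That branch fails; take m11 = false instead.
The clause (m12) is unit, so m12 = true.
The clause (NOT m22) is unit, so m22 = false.
The clause (m21) is unit, so m21 = true.
The clause (NOT m31) is unit, so m31 = false.
The clause (m32) is unit, so m32 = true.
Now (NOT m32) is unsatisfied and unit — conflict.
Neither m11 = true nor m11 = false works.

UNSATISFIABLE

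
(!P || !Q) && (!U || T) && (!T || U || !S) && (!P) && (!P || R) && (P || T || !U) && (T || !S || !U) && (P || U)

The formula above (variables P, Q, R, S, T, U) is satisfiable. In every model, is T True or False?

Suppose T = false.
Unit clause (!U) forces U = false.
Unit clause (!P) forces P = false.
But (P) is also a unit clause — contradiction.
So every satisfying assignment has T = True.

True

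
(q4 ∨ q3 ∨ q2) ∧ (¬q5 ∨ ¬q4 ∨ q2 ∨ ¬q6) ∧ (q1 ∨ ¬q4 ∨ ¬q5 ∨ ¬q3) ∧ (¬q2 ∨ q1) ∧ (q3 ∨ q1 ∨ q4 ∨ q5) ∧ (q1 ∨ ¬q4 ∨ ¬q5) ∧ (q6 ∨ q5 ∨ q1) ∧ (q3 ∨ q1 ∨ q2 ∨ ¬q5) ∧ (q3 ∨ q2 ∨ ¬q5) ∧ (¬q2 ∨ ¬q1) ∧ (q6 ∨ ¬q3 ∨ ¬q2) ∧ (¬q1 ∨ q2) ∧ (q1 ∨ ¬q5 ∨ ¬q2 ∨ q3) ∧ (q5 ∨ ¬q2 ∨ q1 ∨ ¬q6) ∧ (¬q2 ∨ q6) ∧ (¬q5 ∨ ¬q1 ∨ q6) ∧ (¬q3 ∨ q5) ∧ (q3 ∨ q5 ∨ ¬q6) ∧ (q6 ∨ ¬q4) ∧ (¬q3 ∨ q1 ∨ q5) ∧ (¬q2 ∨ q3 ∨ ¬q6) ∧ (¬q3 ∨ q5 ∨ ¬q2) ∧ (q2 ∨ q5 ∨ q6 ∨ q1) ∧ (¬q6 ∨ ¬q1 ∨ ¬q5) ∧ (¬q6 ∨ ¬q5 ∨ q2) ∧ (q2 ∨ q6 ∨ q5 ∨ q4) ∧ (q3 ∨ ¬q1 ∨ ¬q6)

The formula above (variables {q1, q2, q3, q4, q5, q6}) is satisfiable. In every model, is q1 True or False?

False

Suppose q1 = True.
Unit clause (¬q2) forces q2 = False.
Now (q2) is unsatisfied and unit — conflict.
So every satisfying assignment has q1 = False.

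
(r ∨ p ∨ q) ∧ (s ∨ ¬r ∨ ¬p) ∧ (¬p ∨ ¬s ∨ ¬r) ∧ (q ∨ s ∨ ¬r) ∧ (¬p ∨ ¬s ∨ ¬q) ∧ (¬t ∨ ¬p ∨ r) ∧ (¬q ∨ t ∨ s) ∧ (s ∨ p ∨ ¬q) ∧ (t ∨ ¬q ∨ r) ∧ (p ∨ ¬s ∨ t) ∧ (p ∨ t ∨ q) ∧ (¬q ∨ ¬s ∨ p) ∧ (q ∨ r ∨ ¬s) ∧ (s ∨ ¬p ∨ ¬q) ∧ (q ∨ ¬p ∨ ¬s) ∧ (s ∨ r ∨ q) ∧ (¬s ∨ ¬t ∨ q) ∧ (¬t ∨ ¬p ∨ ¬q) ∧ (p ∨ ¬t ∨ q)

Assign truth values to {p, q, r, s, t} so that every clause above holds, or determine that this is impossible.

UNSATISFIABLE

Try r = True.
Try s = True.
From the singleton clause (¬p), p = False.
From the singleton clause (t), t = True.
From the singleton clause (¬q), q = False.
But (q) is also a unit clause — contradiction.
That branch fails; take s = False instead.
From the singleton clause (¬p), p = False.
From the singleton clause (q), q = True.
But (¬q) is also a unit clause — contradiction.
Both values of s lead to a conflict.
That branch fails; take r = False instead.
Try p = True.
From the singleton clause (¬t), t = False.
From the singleton clause (¬q), q = False.
From the singleton clause (¬s), s = False.
But (s) is also a unit clause — contradiction.
That branch fails; take p = False instead.
From the singleton clause (q), q = True.
From the singleton clause (s), s = True.
But (¬s) is also a unit clause — contradiction.
Both values of p lead to a conflict.
Both values of r lead to a conflict.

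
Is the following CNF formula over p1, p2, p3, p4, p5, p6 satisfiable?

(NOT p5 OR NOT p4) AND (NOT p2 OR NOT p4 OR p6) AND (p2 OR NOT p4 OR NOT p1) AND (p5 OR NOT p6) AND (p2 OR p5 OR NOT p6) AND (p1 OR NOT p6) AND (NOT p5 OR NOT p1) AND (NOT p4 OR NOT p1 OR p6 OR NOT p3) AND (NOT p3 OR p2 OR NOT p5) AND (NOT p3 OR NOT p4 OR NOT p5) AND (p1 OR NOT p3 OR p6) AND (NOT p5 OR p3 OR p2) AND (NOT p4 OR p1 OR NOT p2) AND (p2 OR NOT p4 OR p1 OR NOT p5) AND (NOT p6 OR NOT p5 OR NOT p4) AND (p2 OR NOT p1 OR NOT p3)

Satisfiable

Try p5 = false.
From the singleton clause (NOT p6), p6 = false.
Try p2 = true.
From the singleton clause (NOT p4), p4 = false.
Try p1 = true.
All clauses hold; p3 can take either value.
A satisfying assignment: p1=true,  p2=true,  p3=true,  p4=false,  p5=false,  p6=false.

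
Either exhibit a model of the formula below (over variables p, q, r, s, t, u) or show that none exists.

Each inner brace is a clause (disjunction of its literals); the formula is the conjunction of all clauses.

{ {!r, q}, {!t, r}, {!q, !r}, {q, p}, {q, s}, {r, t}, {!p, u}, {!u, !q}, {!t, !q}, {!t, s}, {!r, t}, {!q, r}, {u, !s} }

UNSATISFIABLE

Try r = false.
Unit clause (!t) forces t = false.
But (t) is also a unit clause — contradiction.
That branch fails; take r = true instead.
Unit clause (q) forces q = true.
But (!q) is also a unit clause — contradiction.
Either choice for r ends in contradiction.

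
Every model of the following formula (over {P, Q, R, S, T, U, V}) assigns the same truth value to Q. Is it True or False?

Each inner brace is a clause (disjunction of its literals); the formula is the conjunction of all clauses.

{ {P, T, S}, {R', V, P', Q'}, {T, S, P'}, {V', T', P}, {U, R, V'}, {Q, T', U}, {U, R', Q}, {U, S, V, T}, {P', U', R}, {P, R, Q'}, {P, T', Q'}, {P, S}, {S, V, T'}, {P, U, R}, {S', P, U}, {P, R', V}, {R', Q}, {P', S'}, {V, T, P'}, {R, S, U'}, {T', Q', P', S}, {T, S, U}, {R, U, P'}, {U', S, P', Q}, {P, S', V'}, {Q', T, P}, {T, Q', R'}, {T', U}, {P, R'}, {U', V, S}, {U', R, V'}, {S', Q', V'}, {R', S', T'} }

Suppose Q = 1.
Branch on P: set P = 1.
(S') alone gives S = 0.
(T) alone gives T = 1.
Now (T') is unsatisfied and unit — conflict.
Backtrack on P: now try P = 0.
(R) alone gives R = 1.
Now (R') is unsatisfied and unit — conflict.
Either choice for P ends in contradiction.
So every satisfying assignment has Q = False.

False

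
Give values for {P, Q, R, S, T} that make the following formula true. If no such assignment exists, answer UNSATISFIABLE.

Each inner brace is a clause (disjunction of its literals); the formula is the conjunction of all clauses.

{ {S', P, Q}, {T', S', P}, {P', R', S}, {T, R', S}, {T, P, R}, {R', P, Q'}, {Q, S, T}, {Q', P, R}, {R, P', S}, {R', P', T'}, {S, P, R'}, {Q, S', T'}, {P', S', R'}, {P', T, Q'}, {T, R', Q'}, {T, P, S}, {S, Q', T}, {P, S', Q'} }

Branch on S: set S = 1.
Branch on P: set P = 1.
The clause (R') is unit, so R = 0.
Branch on Q: set Q = 0.
The clause (T') is unit, so T = 0.
This assignment satisfies each clause.

P ↦ 1,  Q ↦ 0,  R ↦ 0,  S ↦ 1,  T ↦ 0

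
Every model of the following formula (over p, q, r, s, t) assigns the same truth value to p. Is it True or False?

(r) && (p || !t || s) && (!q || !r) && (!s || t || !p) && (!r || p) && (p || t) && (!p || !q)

True

Suppose p = false.
The clause (r) is unit, so r = true.
Now (!r) is unsatisfied and unit — conflict.
So every satisfying assignment has p = True.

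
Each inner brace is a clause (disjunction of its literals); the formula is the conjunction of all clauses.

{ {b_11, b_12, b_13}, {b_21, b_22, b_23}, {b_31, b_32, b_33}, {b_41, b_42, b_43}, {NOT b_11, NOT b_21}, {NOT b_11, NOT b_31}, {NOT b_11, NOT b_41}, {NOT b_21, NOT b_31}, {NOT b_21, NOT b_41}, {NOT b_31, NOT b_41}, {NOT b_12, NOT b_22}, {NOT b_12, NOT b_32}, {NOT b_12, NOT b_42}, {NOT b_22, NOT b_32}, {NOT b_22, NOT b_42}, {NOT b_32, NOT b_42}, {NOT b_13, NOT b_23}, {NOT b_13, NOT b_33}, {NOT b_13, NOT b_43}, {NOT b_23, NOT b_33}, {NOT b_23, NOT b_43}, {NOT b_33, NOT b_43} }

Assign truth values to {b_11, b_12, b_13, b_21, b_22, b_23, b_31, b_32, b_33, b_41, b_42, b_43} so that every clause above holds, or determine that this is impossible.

Try b_11 = false.
Try b_12 = true.
The clause (NOT b_22) is unit, so b_22 = false.
The clause (NOT b_32) is unit, so b_32 = false.
The clause (NOT b_42) is unit, so b_42 = false.
Try b_21 = true.
The clause (NOT b_31) is unit, so b_31 = false.
The clause (b_33) is unit, so b_33 = true.
The clause (NOT b_41) is unit, so b_41 = false.
The clause (b_43) is unit, so b_43 = true.
Now (NOT b_43) is unsatisfied and unit — conflict.
So b_21 must be the other value — set b_21 = false.
The clause (b_23) is unit, so b_23 = true.
The clause (NOT b_13) is unit, so b_13 = false.
The clause (NOT b_33) is unit, so b_33 = false.
The clause (b_31) is unit, so b_31 = true.
The clause (NOT b_41) is unit, so b_41 = false.
The clause (b_43) is unit, so b_43 = true.
Now (NOT b_43) is unsatisfied and unit — conflict.
Both values of b_21 lead to a conflict.
So b_12 must be the other value — set b_12 = false.
The clause (b_13) is unit, so b_13 = true.
The clause (NOT b_23) is unit, so b_23 = false.
The clause (NOT b_33) is unit, so b_33 = false.
The clause (NOT b_43) is unit, so b_43 = false.
Try b_21 = true.
The clause (NOT b_31) is unit, so b_31 = false.
The clause (b_32) is unit, so b_32 = true.
The clause (NOT b_41) is unit, so b_41 = false.
The clause (b_42) is unit, so b_42 = true.
Now (NOT b_42) is unsatisfied and unit — conflict.
So b_21 must be the other value — set b_21 = false.
The clause (b_22) is unit, so b_22 = true.
The clause (NOT b_32) is unit, so b_32 = false.
The clause (b_31) is unit, so b_31 = true.
The clause (NOT b_41) is unit, so b_41 = false.
The clause (b_42) is unit, so b_42 = true.
Now (NOT b_42) is unsatisfied and unit — conflict.
Both values of b_21 lead to a conflict.
Both values of b_12 lead to a conflict.
So b_11 must be the other value — set b_11 = true.
The clause (NOT b_21) is unit, so b_21 = false.
The clause (NOT b_31) is unit, so b_31 = false.
The clause (NOT b_41) is unit, so b_41 = false.
Try b_22 = true.
The clause (NOT b_12) is unit, so b_12 = false.
The clause (NOT b_32) is unit, so b_32 = false.
The clause (b_33) is unit, so b_33 = true.
The clause (NOT b_42) is unit, so b_42 = false.
The clause (b_43) is unit, so b_43 = true.
Now (NOT b_43) is unsatisfied and unit — conflict.
So b_22 must be the other value — set b_22 = false.
The clause (b_23) is unit, so b_23 = true.
The clause (NOT b_13) is unit, so b_13 = false.
The clause (NOT b_33) is unit, so b_33 = false.
The clause (b_32) is unit, so b_32 = true.
The clause (NOT b_12) is unit, so b_12 = false.
The clause (NOT b_42) is unit, so b_42 = false.
The clause (b_43) is unit, so b_43 = true.
Now (NOT b_43) is unsatisfied and unit — conflict.
Both values of b_22 lead to a conflict.
Both values of b_11 lead to a conflict.

UNSATISFIABLE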